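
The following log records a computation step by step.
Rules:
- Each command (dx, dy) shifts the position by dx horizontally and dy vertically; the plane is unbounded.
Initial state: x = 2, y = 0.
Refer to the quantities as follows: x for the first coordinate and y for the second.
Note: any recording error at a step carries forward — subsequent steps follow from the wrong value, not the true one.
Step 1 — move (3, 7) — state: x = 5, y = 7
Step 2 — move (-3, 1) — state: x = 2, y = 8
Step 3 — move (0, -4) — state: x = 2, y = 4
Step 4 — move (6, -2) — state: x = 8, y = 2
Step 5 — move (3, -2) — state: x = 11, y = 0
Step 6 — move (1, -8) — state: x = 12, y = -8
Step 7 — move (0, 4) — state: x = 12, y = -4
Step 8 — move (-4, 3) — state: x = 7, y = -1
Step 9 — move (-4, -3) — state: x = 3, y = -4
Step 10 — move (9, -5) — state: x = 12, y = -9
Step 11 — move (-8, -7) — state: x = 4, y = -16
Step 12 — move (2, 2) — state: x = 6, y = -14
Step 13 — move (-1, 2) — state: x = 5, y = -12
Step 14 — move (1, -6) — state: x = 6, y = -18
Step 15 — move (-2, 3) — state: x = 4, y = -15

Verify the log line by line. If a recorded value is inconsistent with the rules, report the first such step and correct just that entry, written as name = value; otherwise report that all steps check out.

Step 1: x = 2 + (3) = 5, y = 0 + (7) = 7 — same as recorded.
Step 2: x = 5 + (-3) = 2, y = 7 + (1) = 8 — checks out.
Step 3: x = 2 + (0) = 2, y = 8 + (-4) = 4 — exactly as logged.
Step 4: x = 2 + (6) = 8, y = 4 + (-2) = 2 — in agreement.
Step 5: x = 8 + (3) = 11, y = 2 + (-2) = 0 — in agreement.
Step 6: x = 11 + (1) = 12, y = 0 + (-8) = -8 — checks out.
Step 7: x = 12 + (0) = 12, y = -8 + (4) = -4 — same as recorded.
Step 8: x = 12 + (-4) = 8, y = -4 + (3) = -1 — the recorded entry deviates here.
So the first discrepancy is step 8, where the right value is x = 8.

step 8, x = 8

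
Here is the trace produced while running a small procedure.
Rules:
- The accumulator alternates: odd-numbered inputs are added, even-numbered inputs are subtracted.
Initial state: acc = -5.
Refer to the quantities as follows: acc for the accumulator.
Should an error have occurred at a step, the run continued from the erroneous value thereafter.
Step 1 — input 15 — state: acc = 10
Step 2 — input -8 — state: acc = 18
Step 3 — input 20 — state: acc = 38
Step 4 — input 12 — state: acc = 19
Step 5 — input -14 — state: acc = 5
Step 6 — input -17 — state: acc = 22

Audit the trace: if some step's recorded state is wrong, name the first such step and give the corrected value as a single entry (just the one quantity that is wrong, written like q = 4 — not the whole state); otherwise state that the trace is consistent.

step 4, acc = 26

Recomputing the run from the initial state:
step 1: acc = 10
step 2: acc = 18
step 3: acc = 38
step 4: acc = 26
step 5: acc = 12
step 6: acc = 29
The first disagreement with the trace is at step 4, where the value should be acc = 26.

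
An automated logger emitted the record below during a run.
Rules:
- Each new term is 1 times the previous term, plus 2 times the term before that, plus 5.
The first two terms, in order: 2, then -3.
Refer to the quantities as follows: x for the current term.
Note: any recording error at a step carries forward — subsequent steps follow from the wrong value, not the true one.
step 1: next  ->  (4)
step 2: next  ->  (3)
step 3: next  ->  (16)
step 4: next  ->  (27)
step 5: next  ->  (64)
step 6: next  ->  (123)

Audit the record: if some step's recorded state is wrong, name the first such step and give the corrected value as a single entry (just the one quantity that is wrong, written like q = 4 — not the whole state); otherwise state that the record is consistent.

Recomputing the run from the initial state:
step 1: x = 6
step 2: x = 5
step 3: x = 22
step 4: x = 37
step 5: x = 86
step 6: x = 165
The first disagreement with the record is at step 1, where the value should be x = 6.

step 1, x = 6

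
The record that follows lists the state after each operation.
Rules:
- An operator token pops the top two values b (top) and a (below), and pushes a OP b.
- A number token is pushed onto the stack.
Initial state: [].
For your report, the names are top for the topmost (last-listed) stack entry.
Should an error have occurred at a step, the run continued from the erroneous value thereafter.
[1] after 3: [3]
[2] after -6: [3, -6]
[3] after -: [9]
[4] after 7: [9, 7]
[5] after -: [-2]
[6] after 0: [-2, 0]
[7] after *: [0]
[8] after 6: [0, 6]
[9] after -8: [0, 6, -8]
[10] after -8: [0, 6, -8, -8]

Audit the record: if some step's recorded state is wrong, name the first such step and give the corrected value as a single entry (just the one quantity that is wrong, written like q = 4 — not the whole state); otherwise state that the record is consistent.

step 1: push 3: top = 3 -> in agreement
step 2: push -6: top = -6 -> checks out
step 3: 3 - -6 = 9 -> same as recorded
step 4: push 7: top = 7 -> consistent with the record
step 5: 9 - 7 = 2 -> the recorded entry deviates here
So the first discrepancy is step 5, where the right value is top = 2.

step 5, top = 2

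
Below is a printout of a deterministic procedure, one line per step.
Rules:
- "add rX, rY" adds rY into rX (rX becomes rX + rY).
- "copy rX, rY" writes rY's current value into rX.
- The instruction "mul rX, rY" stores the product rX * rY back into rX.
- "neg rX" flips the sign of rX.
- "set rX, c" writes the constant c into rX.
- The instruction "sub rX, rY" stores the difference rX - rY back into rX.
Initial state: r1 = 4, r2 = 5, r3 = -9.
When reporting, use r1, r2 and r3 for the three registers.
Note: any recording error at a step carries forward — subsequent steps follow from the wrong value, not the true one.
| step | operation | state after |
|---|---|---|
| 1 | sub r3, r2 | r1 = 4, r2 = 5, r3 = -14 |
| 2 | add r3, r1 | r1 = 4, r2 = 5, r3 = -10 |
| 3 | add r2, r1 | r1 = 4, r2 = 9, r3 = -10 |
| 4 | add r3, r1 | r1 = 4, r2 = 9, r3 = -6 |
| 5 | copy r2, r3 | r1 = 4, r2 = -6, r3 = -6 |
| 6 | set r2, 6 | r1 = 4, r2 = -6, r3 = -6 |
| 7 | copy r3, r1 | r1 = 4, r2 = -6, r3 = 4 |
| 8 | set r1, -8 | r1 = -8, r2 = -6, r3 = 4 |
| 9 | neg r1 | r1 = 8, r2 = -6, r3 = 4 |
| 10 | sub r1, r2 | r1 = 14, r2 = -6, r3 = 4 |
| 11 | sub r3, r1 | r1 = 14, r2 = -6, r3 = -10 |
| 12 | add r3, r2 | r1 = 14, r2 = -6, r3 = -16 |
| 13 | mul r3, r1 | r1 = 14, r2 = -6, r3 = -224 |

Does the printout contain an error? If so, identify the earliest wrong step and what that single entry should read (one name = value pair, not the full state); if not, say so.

Recomputing the run from the initial state:
step 1: r1 = 4, r2 = 5, r3 = -14
step 2: r1 = 4, r2 = 5, r3 = -10
step 3: r1 = 4, r2 = 9, r3 = -10
step 4: r1 = 4, r2 = 9, r3 = -6
step 5: r1 = 4, r2 = -6, r3 = -6
step 6: r1 = 4, r2 = 6, r3 = -6
step 7: r1 = 4, r2 = 6, r3 = 4
step 8: r1 = -8, r2 = 6, r3 = 4
step 9: r1 = 8, r2 = 6, r3 = 4
step 10: r1 = 2, r2 = 6, r3 = 4
step 11: r1 = 2, r2 = 6, r3 = 2
step 12: r1 = 2, r2 = 6, r3 = 8
step 13: r1 = 2, r2 = 6, r3 = 16
The first disagreement with the printout is at step 6, where the value should be r2 = 6.

step 6, r2 = 6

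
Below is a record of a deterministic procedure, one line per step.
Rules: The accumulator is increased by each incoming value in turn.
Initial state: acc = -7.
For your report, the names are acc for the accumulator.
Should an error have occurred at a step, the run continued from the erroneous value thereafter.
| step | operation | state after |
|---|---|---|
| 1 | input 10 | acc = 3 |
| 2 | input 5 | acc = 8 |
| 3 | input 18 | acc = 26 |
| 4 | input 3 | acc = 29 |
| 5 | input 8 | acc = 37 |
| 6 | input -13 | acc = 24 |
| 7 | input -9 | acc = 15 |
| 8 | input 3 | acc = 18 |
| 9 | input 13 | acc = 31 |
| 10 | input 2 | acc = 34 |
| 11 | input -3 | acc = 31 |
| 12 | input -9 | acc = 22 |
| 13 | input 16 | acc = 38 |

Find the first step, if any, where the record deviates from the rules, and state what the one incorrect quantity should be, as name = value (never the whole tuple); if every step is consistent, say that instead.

step 10, acc = 33

Step 1: acc = -7 + 10 = 3 — confirmed correct.
Step 2: acc = 3 + 5 = 8 — checks out.
Step 3: acc = 8 + 18 = 26 — agrees with the record.
Step 4: acc = 26 + 3 = 29 — no discrepancy.
Step 5: acc = 29 + 8 = 37 — agrees with the record.
Step 6: acc = 37 + -13 = 24 — same as recorded.
Step 7: acc = 24 + -9 = 15 — matches.
Step 8: acc = 15 + 3 = 18 — same as recorded.
Step 9: acc = 18 + 13 = 31 — checks out.
Step 10: acc = 31 + 2 = 33 — the entry is off here.
The audit stops at step 10: the recorded entry is wrong and should be acc = 33.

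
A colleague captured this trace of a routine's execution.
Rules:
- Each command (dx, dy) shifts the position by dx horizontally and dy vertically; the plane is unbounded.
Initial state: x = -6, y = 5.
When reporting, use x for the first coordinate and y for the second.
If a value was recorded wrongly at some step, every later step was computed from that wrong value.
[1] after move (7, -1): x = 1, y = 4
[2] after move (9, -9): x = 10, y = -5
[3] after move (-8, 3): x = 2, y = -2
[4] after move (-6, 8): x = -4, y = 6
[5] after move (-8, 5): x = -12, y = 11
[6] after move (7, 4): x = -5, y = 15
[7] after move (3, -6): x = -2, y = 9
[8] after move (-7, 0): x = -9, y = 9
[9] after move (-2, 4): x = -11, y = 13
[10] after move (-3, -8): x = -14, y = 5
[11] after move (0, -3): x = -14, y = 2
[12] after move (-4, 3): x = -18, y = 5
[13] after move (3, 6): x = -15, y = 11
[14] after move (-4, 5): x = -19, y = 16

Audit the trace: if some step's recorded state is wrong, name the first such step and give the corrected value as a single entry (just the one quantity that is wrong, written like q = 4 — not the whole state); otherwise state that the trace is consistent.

Recomputing the run from the initial state:
step 1: x = 1, y = 4
step 2: x = 10, y = -5
step 3: x = 2, y = -2
step 4: x = -4, y = 6
step 5: x = -12, y = 11
step 6: x = -5, y = 15
step 7: x = -2, y = 9
step 8: x = -9, y = 9
step 9: x = -11, y = 13
step 10: x = -14, y = 5
step 11: x = -14, y = 2
step 12: x = -18, y = 5
step 13: x = -15, y = 11
step 14: x = -19, y = 16
This matches the trace at every step.

no error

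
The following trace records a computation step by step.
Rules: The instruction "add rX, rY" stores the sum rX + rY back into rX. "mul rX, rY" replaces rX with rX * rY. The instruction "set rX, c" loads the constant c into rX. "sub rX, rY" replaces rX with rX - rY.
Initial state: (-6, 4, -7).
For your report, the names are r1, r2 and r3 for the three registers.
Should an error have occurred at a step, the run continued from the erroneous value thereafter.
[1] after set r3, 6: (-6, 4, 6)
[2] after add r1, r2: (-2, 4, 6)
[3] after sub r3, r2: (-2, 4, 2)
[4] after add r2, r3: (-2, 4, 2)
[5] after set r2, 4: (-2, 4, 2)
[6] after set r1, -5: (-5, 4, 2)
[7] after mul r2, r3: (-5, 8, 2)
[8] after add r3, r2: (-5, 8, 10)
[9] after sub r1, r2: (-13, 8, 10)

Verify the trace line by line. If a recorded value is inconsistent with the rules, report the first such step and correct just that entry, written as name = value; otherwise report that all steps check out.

1. r3 = 6 (confirmed correct)
2. r1 = -6 + 4 = -2 (agrees with the trace)
3. r3 = 6 - 4 = 2 (checks out)
4. r2 = 4 + 2 = 6 (the entry is off here)
So the first discrepancy is step 4, where the right value is r2 = 6.

step 4, r2 = 6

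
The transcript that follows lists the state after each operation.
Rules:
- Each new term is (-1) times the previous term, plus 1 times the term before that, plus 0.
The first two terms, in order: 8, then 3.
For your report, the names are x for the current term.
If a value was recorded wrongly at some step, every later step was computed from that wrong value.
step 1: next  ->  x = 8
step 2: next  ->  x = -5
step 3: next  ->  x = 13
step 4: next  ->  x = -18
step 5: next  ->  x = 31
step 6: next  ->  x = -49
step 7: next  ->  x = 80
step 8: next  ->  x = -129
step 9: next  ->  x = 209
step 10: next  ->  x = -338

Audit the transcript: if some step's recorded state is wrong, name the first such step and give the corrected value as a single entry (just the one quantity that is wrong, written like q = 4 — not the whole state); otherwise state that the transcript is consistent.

step 1: x = -1*(3) + (1)*(8) + (0) = 5 -> the recorded entry deviates here
First deviation found at step 1; the corrected entry is x = 5.

step 1, x = 5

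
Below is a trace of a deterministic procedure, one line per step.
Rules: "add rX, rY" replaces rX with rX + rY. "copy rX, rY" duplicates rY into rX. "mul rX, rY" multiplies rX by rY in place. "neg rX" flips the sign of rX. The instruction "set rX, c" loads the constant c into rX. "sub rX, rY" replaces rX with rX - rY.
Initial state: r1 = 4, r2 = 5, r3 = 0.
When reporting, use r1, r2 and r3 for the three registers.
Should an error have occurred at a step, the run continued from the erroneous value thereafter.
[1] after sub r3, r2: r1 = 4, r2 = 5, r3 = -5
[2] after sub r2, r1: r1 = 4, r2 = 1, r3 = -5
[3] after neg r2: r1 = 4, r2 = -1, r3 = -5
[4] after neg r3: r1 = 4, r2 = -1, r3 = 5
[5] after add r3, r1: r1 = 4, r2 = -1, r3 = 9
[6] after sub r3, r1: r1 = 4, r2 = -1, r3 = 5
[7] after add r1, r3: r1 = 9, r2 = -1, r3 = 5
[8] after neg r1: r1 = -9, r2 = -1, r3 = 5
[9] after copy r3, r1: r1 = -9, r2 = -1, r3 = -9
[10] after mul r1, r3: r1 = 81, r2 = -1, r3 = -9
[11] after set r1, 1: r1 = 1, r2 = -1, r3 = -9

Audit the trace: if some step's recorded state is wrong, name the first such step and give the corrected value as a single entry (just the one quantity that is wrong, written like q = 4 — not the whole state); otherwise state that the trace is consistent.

no error

Recomputing the run from the initial state:
step 1: r1 = 4, r2 = 5, r3 = -5
step 2: r1 = 4, r2 = 1, r3 = -5
step 3: r1 = 4, r2 = -1, r3 = -5
step 4: r1 = 4, r2 = -1, r3 = 5
step 5: r1 = 4, r2 = -1, r3 = 9
step 6: r1 = 4, r2 = -1, r3 = 5
step 7: r1 = 9, r2 = -1, r3 = 5
step 8: r1 = -9, r2 = -1, r3 = 5
step 9: r1 = -9, r2 = -1, r3 = -9
step 10: r1 = 81, r2 = -1, r3 = -9
step 11: r1 = 1, r2 = -1, r3 = -9
This matches the trace at every step.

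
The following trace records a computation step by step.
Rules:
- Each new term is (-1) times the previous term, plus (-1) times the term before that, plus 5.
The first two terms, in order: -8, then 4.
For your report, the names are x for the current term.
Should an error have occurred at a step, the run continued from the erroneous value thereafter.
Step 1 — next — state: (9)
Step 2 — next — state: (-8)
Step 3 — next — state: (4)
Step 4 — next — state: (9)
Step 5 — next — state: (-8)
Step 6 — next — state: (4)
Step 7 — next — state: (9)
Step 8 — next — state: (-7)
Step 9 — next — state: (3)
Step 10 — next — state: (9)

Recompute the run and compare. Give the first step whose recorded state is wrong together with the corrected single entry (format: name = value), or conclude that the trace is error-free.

step 8, x = -8

1. x = -1*(4) + (-1)*(-8) + (5) = 9 (consistent with the trace)
2. x = -1*(9) + (-1)*(4) + (5) = -8 (same as recorded)
3. x = -1*(-8) + (-1)*(9) + (5) = 4 (in agreement)
4. x = -1*(4) + (-1)*(-8) + (5) = 9 (verified)
5. x = -1*(9) + (-1)*(4) + (5) = -8 (in agreement)
6. x = -1*(-8) + (-1)*(9) + (5) = 4 (in agreement)
7. x = -1*(4) + (-1)*(-8) + (5) = 9 (no discrepancy)
8. x = -1*(9) + (-1)*(4) + (5) = -8 (not what was recorded)
So the first discrepancy is step 8, where the right value is x = -8.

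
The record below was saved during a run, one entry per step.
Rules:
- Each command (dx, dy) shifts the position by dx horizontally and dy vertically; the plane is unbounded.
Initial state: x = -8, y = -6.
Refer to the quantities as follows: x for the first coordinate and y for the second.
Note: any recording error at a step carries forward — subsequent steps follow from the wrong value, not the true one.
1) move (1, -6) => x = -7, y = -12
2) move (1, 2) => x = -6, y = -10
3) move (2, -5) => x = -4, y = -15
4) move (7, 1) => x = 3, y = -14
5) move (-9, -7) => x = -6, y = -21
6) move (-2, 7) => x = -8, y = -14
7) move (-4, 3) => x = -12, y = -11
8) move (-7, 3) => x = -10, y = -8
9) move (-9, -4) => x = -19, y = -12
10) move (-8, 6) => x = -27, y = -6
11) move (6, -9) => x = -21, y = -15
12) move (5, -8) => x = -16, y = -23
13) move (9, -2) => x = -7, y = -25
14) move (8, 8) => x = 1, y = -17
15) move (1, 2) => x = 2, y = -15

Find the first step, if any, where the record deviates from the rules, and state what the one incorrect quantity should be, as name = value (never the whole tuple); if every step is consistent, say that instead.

step 1: x = -8 + (1) = -7, y = -6 + (-6) = -12 -> agrees with the record
step 2: x = -7 + (1) = -6, y = -12 + (2) = -10 -> no discrepancy
step 3: x = -6 + (2) = -4, y = -10 + (-5) = -15 -> no discrepancy
step 4: x = -4 + (7) = 3, y = -15 + (1) = -14 -> verified
step 5: x = 3 + (-9) = -6, y = -14 + (-7) = -21 -> checks out
step 6: x = -6 + (-2) = -8, y = -21 + (7) = -14 -> no discrepancy
step 7: x = -8 + (-4) = -12, y = -14 + (3) = -11 -> same as recorded
step 8: x = -12 + (-7) = -19, y = -11 + (3) = -8 -> the recorded entry deviates here
First deviation found at step 8; the corrected entry is x = -19.

step 8, x = -19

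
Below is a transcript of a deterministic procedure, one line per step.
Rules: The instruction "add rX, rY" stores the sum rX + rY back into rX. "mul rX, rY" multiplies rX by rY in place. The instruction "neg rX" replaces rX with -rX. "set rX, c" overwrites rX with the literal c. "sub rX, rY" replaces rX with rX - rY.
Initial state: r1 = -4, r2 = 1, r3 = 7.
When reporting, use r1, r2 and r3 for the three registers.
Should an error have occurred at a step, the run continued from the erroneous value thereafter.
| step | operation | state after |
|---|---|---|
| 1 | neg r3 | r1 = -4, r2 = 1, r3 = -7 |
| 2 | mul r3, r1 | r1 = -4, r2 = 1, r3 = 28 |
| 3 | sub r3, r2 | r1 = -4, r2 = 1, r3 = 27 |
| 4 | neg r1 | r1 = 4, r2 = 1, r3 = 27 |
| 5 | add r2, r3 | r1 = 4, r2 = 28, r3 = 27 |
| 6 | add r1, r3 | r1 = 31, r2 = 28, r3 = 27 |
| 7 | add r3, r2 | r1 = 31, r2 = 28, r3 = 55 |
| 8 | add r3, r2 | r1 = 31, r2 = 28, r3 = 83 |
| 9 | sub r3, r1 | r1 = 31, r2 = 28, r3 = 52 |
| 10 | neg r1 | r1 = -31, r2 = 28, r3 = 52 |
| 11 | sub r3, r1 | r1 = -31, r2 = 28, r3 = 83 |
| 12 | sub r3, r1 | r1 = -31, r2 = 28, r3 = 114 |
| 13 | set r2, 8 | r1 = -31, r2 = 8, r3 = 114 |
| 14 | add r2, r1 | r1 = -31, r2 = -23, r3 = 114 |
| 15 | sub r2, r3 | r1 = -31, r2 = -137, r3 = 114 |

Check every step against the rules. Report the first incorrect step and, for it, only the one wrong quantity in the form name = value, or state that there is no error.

Recomputing the run from the initial state:
step 1: r1 = -4, r2 = 1, r3 = -7
step 2: r1 = -4, r2 = 1, r3 = 28
step 3: r1 = -4, r2 = 1, r3 = 27
step 4: r1 = 4, r2 = 1, r3 = 27
step 5: r1 = 4, r2 = 28, r3 = 27
step 6: r1 = 31, r2 = 28, r3 = 27
step 7: r1 = 31, r2 = 28, r3 = 55
step 8: r1 = 31, r2 = 28, r3 = 83
step 9: r1 = 31, r2 = 28, r3 = 52
step 10: r1 = -31, r2 = 28, r3 = 52
step 11: r1 = -31, r2 = 28, r3 = 83
step 12: r1 = -31, r2 = 28, r3 = 114
step 13: r1 = -31, r2 = 8, r3 = 114
step 14: r1 = -31, r2 = -23, r3 = 114
step 15: r1 = -31, r2 = -137, r3 = 114
This matches the transcript at every step.

no error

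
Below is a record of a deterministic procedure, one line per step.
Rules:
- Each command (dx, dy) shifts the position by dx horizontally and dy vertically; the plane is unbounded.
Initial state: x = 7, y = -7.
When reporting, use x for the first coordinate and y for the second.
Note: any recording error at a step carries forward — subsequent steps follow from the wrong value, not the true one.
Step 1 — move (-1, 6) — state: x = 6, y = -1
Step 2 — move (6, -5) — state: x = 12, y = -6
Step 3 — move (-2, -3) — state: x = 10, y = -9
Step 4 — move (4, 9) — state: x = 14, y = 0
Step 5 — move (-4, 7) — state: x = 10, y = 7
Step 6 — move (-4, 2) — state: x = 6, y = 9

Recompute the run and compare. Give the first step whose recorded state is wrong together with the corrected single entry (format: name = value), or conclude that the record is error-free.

no error

Step 1: x = 7 + (-1) = 6, y = -7 + (6) = -1 — in agreement.
Step 2: x = 6 + (6) = 12, y = -1 + (-5) = -6 — exactly as logged.
Step 3: x = 12 + (-2) = 10, y = -6 + (-3) = -9 — no discrepancy.
Step 4: x = 10 + (4) = 14, y = -9 + (9) = 0 — matches.
Step 5: x = 14 + (-4) = 10, y = 0 + (7) = 7 — in agreement.
Step 6: x = 10 + (-4) = 6, y = 7 + (2) = 9 — exactly as logged.
Each recorded entry agrees with the recomputation.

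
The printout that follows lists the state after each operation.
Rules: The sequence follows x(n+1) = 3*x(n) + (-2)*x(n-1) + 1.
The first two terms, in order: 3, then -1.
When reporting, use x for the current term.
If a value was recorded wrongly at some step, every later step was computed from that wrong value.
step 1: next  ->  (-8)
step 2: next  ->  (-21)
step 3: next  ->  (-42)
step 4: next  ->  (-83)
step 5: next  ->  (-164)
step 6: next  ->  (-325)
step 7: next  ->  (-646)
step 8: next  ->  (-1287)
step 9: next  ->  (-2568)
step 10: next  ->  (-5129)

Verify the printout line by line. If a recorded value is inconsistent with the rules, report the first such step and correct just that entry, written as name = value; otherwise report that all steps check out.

step 3, x = -46

1. x = 3*(-1) + (-2)*(3) + (1) = -8 (in agreement)
2. x = 3*(-8) + (-2)*(-1) + (1) = -21 (agrees with the printout)
3. x = 3*(-21) + (-2)*(-8) + (1) = -46 (the printout disagrees here)
First incorrect step: 3; the correct value is x = -46.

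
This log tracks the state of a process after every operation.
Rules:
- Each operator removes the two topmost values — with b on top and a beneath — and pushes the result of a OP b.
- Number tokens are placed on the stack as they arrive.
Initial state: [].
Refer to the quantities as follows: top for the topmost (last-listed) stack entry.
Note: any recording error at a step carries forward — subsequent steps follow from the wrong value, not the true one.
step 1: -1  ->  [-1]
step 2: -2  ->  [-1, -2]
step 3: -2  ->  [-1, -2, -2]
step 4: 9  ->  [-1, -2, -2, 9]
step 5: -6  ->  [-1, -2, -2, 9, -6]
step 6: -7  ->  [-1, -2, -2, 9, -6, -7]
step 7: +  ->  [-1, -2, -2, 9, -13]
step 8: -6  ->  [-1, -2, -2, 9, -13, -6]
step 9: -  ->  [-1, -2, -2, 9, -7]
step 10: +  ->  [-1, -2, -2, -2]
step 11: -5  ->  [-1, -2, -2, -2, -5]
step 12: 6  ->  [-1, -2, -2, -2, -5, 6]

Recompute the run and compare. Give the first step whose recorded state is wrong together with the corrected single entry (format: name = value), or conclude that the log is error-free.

step 10, top = 2

Recomputing the run from the initial state:
step 1: [-1]
step 2: [-1, -2]
step 3: [-1, -2, -2]
step 4: [-1, -2, -2, 9]
step 5: [-1, -2, -2, 9, -6]
step 6: [-1, -2, -2, 9, -6, -7]
step 7: [-1, -2, -2, 9, -13]
step 8: [-1, -2, -2, 9, -13, -6]
step 9: [-1, -2, -2, 9, -7]
step 10: [-1, -2, -2, 2]
step 11: [-1, -2, -2, 2, -5]
step 12: [-1, -2, -2, 2, -5, 6]
The first disagreement with the log is at step 10, where the value should be top = 2.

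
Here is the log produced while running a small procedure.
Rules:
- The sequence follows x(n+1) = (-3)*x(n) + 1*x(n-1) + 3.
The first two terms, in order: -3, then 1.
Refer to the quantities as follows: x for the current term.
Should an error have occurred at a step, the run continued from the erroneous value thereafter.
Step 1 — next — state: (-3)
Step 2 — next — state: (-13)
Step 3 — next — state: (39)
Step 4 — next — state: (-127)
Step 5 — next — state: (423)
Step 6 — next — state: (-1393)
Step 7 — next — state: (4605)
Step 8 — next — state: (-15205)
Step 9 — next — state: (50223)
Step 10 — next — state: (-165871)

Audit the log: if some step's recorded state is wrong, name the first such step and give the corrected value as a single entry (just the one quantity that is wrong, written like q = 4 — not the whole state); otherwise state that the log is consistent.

step 2, x = 13

1. x = -3*(1) + (1)*(-3) + (3) = -3 (consistent with the log)
2. x = -3*(-3) + (1)*(1) + (3) = 13 (a discrepancy with the log)
That makes step 2 the first incorrect line — x = 13 is what it should show.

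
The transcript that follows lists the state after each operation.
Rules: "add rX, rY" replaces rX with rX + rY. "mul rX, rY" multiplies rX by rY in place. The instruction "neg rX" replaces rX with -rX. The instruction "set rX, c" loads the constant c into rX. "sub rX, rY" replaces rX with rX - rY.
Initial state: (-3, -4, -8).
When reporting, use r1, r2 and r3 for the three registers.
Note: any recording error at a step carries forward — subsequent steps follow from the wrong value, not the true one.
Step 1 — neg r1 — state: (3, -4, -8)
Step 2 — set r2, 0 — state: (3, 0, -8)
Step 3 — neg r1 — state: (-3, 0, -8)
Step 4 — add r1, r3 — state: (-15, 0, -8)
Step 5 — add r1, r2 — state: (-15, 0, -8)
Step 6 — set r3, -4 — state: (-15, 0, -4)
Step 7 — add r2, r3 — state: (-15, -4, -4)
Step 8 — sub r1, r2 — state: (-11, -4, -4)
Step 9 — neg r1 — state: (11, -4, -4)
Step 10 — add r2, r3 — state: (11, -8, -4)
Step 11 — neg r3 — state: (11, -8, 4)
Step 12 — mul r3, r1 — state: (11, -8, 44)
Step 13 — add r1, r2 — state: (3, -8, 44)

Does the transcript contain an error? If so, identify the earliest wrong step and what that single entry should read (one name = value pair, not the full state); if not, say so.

step 1: r1 = -(-3) = 3 -> in agreement
step 2: r2 = 0 -> in agreement
step 3: r1 = -(3) = -3 -> matches
step 4: r1 = -3 + -8 = -11 -> the recorded entry deviates here
Conclusion: step 4 carries the first error; the entry should be r1 = -11.

step 4, r1 = -11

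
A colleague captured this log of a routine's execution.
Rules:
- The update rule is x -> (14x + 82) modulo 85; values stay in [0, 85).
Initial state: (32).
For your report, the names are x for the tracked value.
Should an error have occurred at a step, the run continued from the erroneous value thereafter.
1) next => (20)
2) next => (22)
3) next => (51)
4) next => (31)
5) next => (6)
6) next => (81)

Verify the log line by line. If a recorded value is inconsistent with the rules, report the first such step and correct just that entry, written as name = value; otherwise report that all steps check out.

step 3, x = 50

step 1: x = (14*32 + 82) mod 85 = 20 -> in agreement
step 2: x = (14*20 + 82) mod 85 = 22 -> same as recorded
step 3: x = (14*22 + 82) mod 85 = 50 -> first mismatch against the log
So the first discrepancy is step 3, where the right value is x = 50.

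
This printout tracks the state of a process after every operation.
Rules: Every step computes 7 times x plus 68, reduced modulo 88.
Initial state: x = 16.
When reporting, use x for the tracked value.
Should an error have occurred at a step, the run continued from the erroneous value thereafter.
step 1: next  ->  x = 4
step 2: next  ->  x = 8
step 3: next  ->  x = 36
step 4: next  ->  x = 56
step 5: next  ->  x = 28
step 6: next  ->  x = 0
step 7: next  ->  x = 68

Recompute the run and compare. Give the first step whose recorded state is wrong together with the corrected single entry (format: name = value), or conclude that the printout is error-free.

Recomputing the run from the initial state:
step 1: x = 4
step 2: x = 8
step 3: x = 36
step 4: x = 56
step 5: x = 20
step 6: x = 32
step 7: x = 28
The first disagreement with the printout is at step 5, where the value should be x = 20.

step 5, x = 20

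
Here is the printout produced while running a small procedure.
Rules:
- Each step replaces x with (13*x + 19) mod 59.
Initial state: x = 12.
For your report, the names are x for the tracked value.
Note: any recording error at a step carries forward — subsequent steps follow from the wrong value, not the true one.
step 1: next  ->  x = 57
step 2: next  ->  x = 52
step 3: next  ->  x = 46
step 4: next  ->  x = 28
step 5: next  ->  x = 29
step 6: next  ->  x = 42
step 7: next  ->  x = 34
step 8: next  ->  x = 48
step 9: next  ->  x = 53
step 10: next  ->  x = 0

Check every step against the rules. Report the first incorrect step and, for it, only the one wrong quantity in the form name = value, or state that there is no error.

step 1: x = (13*12 + 19) mod 59 = 57 -> no discrepancy
step 2: x = (13*57 + 19) mod 59 = 52 -> no discrepancy
step 3: x = (13*52 + 19) mod 59 = 46 -> exactly as logged
step 4: x = (13*46 + 19) mod 59 = 27 -> the printout has a different value
So the first discrepancy is step 4, where the right value is x = 27.

step 4, x = 27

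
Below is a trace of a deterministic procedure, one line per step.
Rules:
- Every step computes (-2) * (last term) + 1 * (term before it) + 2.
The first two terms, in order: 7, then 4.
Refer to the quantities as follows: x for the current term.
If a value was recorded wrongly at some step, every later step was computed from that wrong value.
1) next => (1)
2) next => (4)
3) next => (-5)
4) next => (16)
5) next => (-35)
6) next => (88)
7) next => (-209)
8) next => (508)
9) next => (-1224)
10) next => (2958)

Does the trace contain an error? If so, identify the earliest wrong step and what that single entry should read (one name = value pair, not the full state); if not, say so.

1. x = -2*(4) + (1)*(7) + (2) = 1 (exactly as logged)
2. x = -2*(1) + (1)*(4) + (2) = 4 (in agreement)
3. x = -2*(4) + (1)*(1) + (2) = -5 (checks out)
4. x = -2*(-5) + (1)*(4) + (2) = 16 (checks out)
5. x = -2*(16) + (1)*(-5) + (2) = -35 (checks out)
6. x = -2*(-35) + (1)*(16) + (2) = 88 (agrees with the trace)
7. x = -2*(88) + (1)*(-35) + (2) = -209 (verified)
8. x = -2*(-209) + (1)*(88) + (2) = 508 (same as recorded)
9. x = -2*(508) + (1)*(-209) + (2) = -1223 (the entry is off here)
The earliest wrong entry is at step 9: it should read x = -1223.

step 9, x = -1223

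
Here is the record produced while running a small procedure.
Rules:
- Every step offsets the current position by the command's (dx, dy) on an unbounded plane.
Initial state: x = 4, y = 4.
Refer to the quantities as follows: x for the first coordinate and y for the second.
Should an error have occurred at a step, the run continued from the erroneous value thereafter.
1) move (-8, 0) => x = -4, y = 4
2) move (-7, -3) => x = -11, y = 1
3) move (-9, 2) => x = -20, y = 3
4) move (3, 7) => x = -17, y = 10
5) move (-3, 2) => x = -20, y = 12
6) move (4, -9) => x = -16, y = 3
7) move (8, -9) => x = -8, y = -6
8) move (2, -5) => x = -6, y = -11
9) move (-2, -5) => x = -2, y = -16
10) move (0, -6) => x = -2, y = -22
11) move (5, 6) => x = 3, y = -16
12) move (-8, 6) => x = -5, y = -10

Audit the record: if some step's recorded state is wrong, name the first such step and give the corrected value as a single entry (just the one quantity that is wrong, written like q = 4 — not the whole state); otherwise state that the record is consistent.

step 9, x = -8

step 1: x = 4 + (-8) = -4, y = 4 + (0) = 4 -> same as recorded
step 2: x = -4 + (-7) = -11, y = 4 + (-3) = 1 -> no discrepancy
step 3: x = -11 + (-9) = -20, y = 1 + (2) = 3 -> no discrepancy
step 4: x = -20 + (3) = -17, y = 3 + (7) = 10 -> agrees with the record
step 5: x = -17 + (-3) = -20, y = 10 + (2) = 12 -> agrees with the record
step 6: x = -20 + (4) = -16, y = 12 + (-9) = 3 -> confirmed correct
step 7: x = -16 + (8) = -8, y = 3 + (-9) = -6 -> agrees with the record
step 8: x = -8 + (2) = -6, y = -6 + (-5) = -11 -> same as recorded
step 9: x = -6 + (-2) = -8, y = -11 + (-5) = -16 -> this is not what the record shows
Conclusion: step 9 carries the first error; the entry should be x = -8.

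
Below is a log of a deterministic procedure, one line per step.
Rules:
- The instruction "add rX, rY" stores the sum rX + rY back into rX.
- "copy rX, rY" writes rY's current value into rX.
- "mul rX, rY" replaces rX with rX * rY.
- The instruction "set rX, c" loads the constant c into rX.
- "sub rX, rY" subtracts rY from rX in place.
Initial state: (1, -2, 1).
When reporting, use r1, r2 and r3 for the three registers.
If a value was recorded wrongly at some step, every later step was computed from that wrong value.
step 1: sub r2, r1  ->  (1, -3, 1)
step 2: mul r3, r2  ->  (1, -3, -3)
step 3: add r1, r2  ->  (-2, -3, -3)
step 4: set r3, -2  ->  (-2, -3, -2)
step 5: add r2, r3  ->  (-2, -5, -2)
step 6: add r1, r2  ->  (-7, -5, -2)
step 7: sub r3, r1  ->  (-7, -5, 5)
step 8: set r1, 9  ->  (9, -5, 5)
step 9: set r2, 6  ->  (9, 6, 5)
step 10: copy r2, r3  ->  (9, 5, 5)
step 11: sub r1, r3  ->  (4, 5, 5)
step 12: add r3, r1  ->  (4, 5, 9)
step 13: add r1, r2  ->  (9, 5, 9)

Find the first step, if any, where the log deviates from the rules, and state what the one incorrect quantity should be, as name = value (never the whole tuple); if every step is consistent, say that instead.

no error

Recomputing the run from the initial state:
step 1: r1 = 1, r2 = -3, r3 = 1
step 2: r1 = 1, r2 = -3, r3 = -3
step 3: r1 = -2, r2 = -3, r3 = -3
step 4: r1 = -2, r2 = -3, r3 = -2
step 5: r1 = -2, r2 = -5, r3 = -2
step 6: r1 = -7, r2 = -5, r3 = -2
step 7: r1 = -7, r2 = -5, r3 = 5
step 8: r1 = 9, r2 = -5, r3 = 5
step 9: r1 = 9, r2 = 6, r3 = 5
step 10: r1 = 9, r2 = 5, r3 = 5
step 11: r1 = 4, r2 = 5, r3 = 5
step 12: r1 = 4, r2 = 5, r3 = 9
step 13: r1 = 9, r2 = 5, r3 = 9
This matches the log at every step.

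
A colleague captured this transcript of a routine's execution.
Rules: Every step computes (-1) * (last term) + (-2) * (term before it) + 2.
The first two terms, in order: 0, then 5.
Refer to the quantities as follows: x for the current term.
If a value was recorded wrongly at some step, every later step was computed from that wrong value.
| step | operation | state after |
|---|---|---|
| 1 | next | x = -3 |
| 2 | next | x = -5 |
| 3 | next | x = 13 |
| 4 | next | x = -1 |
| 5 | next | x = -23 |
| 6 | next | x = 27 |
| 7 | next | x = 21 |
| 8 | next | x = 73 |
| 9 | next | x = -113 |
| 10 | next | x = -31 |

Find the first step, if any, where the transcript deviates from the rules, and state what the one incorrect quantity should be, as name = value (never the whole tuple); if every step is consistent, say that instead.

step 8, x = -73

1. x = -1*(5) + (-2)*(0) + (2) = -3 (same as recorded)
2. x = -1*(-3) + (-2)*(5) + (2) = -5 (checks out)
3. x = -1*(-5) + (-2)*(-3) + (2) = 13 (consistent with the transcript)
4. x = -1*(13) + (-2)*(-5) + (2) = -1 (no discrepancy)
5. x = -1*(-1) + (-2)*(13) + (2) = -23 (in agreement)
6. x = -1*(-23) + (-2)*(-1) + (2) = 27 (checks out)
7. x = -1*(27) + (-2)*(-23) + (2) = 21 (agrees with the transcript)
8. x = -1*(21) + (-2)*(27) + (2) = -73 (the entry is off here)
That makes step 8 the first incorrect line — x = -73 is what it should show.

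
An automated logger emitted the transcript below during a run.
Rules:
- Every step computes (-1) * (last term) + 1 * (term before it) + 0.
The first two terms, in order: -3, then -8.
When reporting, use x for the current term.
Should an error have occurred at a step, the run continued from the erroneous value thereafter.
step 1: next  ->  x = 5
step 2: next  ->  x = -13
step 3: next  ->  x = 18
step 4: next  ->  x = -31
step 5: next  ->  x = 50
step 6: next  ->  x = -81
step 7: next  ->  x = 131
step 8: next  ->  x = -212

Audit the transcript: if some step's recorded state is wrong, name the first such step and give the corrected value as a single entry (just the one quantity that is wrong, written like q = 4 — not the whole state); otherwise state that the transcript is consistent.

1. x = -1*(-8) + (1)*(-3) + (0) = 5 (matches)
2. x = -1*(5) + (1)*(-8) + (0) = -13 (agrees with the transcript)
3. x = -1*(-13) + (1)*(5) + (0) = 18 (verified)
4. x = -1*(18) + (1)*(-13) + (0) = -31 (same as recorded)
5. x = -1*(-31) + (1)*(18) + (0) = 49 (the transcript disagrees here)
The audit stops at step 5: the recorded entry is wrong and should be x = 49.

step 5, x = 49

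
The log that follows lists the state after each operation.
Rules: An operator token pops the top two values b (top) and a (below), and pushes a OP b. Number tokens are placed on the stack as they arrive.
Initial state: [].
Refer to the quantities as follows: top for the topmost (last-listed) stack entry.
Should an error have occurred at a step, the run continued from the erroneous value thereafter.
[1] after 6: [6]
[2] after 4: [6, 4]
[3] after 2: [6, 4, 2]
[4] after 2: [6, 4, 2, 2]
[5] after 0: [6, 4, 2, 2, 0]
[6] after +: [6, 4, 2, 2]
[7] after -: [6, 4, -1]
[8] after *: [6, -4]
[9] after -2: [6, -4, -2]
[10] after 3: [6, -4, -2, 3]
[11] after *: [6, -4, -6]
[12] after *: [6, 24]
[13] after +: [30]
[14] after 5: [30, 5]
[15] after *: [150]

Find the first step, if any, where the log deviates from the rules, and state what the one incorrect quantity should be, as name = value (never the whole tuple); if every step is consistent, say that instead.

step 1: push 6: top = 6 -> consistent with the log
step 2: push 4: top = 4 -> confirmed correct
step 3: push 2: top = 2 -> verified
step 4: push 2: top = 2 -> confirmed correct
step 5: push 0: top = 0 -> agrees with the log
step 6: 2 + 0 = 2 -> verified
step 7: 2 - 2 = 0 -> first mismatch against the log
That makes step 7 the first incorrect line — top = 0 is what it should show.

step 7, top = 0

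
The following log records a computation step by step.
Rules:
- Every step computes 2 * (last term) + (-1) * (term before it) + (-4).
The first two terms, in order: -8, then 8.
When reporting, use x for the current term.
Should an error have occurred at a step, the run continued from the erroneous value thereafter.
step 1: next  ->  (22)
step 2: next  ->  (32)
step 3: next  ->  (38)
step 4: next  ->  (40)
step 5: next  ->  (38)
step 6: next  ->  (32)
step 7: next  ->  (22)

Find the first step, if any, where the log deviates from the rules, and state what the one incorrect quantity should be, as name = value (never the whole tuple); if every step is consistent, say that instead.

1. x = 2*(8) + (-1)*(-8) + (-4) = 20 (a discrepancy with the log)
Conclusion: step 1 carries the first error; the entry should be x = 20.

step 1, x = 20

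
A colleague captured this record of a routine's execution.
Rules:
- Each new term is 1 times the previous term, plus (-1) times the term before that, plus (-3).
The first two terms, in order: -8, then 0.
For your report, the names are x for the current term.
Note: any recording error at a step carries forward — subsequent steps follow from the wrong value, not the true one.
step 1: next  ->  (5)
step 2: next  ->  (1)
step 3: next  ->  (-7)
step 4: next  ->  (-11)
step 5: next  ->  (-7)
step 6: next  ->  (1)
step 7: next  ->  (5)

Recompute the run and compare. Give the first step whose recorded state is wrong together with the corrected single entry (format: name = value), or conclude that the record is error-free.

step 2, x = 2

Recomputing the run from the initial state:
step 1: x = 5
step 2: x = 2
step 3: x = -6
step 4: x = -11
step 5: x = -8
step 6: x = 0
step 7: x = 5
The first disagreement with the record is at step 2, where the value should be x = 2.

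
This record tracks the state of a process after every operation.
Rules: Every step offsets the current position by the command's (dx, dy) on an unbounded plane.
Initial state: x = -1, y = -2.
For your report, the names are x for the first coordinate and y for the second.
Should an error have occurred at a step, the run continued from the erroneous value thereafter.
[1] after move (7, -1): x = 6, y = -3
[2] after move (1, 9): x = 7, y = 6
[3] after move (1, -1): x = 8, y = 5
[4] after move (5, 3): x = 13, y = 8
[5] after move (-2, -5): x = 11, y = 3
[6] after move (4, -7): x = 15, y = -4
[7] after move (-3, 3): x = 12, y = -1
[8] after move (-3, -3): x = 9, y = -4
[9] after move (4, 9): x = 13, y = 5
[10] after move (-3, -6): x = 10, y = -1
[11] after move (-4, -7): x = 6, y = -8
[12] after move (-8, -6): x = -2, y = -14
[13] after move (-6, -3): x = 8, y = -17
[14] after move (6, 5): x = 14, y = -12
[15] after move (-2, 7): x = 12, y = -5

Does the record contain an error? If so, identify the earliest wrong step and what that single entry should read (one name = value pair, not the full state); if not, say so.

step 13, x = -8

1. x = -1 + (7) = 6, y = -2 + (-1) = -3 (no discrepancy)
2. x = 6 + (1) = 7, y = -3 + (9) = 6 (confirmed correct)
3. x = 7 + (1) = 8, y = 6 + (-1) = 5 (consistent with the record)
4. x = 8 + (5) = 13, y = 5 + (3) = 8 (verified)
5. x = 13 + (-2) = 11, y = 8 + (-5) = 3 (matches)
6. x = 11 + (4) = 15, y = 3 + (-7) = -4 (no discrepancy)
7. x = 15 + (-3) = 12, y = -4 + (3) = -1 (in agreement)
8. x = 12 + (-3) = 9, y = -1 + (-3) = -4 (exactly as logged)
9. x = 9 + (4) = 13, y = -4 + (9) = 5 (same as recorded)
10. x = 13 + (-3) = 10, y = 5 + (-6) = -1 (consistent with the record)
11. x = 10 + (-4) = 6, y = -1 + (-7) = -8 (consistent with the record)
12. x = 6 + (-8) = -2, y = -8 + (-6) = -14 (same as recorded)
13. x = -2 + (-6) = -8, y = -14 + (-3) = -17 (the entry is off here)
First incorrect step: 13; the correct value is x = -8.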